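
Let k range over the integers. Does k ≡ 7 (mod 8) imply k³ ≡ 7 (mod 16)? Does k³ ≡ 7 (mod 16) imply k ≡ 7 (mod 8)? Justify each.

Not equivalent: only (⇐) holds.

(⇒) This fails: take k = 15. Then 15 ≡ 7 (mod 8), but 15³ = 3375 ≡ 15 (mod 16), not 7.

(⇐) Conversely, the residues r modulo 16 with r³ ≡ 7 (mod 16) are exactly {7}, and each is ≡ 7 (mod 8).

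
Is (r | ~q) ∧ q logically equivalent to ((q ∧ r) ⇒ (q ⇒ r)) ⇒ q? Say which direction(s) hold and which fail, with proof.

(⇒) Assume the antecedent. If r is true, the antecedent forces (r = T, q = T), and ((q ∧ r) ⇒ (q ⇒ r)) ⇒ q holds there. If r is false, the antecedent cannot hold. Either way ((q ∧ r) ⇒ (q ⇒ r)) ⇒ q holds.

(⇐) This fails. Under r = F, q = T, the left side is false but the right side is true.

Only the forward implication holds.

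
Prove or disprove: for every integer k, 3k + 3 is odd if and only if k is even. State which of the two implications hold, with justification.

(⟹) Suppose 3k + 3 is odd. Since 3 is odd, 3k and k have the same parity, so 3k + 3 ≡ k + 3 (mod 2). As 3 is odd, 3k + 3 is odd exactly when k is even. Thus k is even.

(⟸) Conversely, suppose k is even; write k = 2j. Then 3k + 3 = 3·(2j) + 3 = 2·3j + 3, which is odd.

Both directions hold; the statement is true.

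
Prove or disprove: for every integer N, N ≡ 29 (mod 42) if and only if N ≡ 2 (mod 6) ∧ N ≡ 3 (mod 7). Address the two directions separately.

Neither implication holds.

Forward direction. This fails: N = 29 gives 29 ≡ 29 (mod 42) but 29 ≡ 5 (mod 6), so the conjunction on the right does not hold.

Converse. This fails: N = 38 satisfies both congruences on the right (38 ≡ 2 mod 6 and 38 ≡ 3 mod 7) yet 38 ≡ 38 (mod 42), not 29.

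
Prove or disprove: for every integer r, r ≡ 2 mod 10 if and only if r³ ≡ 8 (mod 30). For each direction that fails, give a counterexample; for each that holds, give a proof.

The forward direction fails; the converse holds.

Forward direction. This fails: take r = 12. Then 12 ≡ 2 (mod 10), but 12³ = 1728 ≡ 18 (mod 30), not 8.

Converse. The residues r modulo 30 with r³ ≡ 8 (mod 30) are exactly {2}, and each is ≡ 2 (mod 10).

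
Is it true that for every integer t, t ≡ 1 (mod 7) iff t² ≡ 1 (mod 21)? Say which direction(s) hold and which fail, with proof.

Neither implication holds.

(→) This fails: take t = 15. Then 15 ≡ 1 (mod 7), but 15² = 225 ≡ 15 (mod 21), not 1.

(←) This fails: take t = 13. Then 13² = 169 ≡ 1 (mod 21), yet 13 ≡ 6 (mod 7), not 1.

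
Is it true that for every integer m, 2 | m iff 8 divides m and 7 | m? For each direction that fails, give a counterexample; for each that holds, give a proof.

Converse. Suppose 8 ∣ m and 7 ∣ m. Any common multiple of 8 and 7 is a multiple of their lcm; here gcd(8, 7) = 1, so lcm(8, 7) = 8·7 = 56, so 56 ∣ m. Since 2 ∣ 56, it follows that 2 ∣ m.

Forward direction. This fails: take m = 2. Certainly 2 ∣ 2, but 8 ∤ 2.

The forward direction fails; the converse holds.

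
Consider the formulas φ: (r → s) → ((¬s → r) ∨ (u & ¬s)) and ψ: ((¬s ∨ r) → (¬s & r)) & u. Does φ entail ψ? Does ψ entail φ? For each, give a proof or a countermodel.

Not equivalent: only (⇐) holds.

(⟸) Assume the antecedent. If s is true, the consequent reduces to true regardless of the other variables. If s is false, the antecedent forces (s = F, u = T, r = T), and the consequent holds there. Either way the consequent holds.

(⟹) This fails. Under s = T, u = F, r = F, the left side is true but the right side is false.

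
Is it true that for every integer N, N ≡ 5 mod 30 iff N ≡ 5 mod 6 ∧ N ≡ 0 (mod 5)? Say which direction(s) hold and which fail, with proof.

[⇒] Suppose N ≡ 5 (mod 30); write N = 30j + 5. Since 6 ∣ 30, reducing mod 6 gives N ≡ 5 (mod 6); since 5 ∣ 30, reducing mod 5 gives N ≡ 5 ≡ 0 (mod 5).

[⇐] Conversely, if N ≡ 5 (mod 6) and N ≡ 0 (mod 5), then by the Chinese remainder theorem N ≡ 5 (mod 30). This is exactly N ≡ 5 (mod 30).

The biconditional holds.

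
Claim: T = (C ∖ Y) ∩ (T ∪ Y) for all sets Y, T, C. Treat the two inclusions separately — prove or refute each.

Reverse inclusion. Let x ∈ (C ∖ Y) ∩ (T ∪ Y). Then x ∈ T ∩ C and x ∉ Y, from which x ∈ T.

Forward inclusion. This inclusion fails. Take Y = ∅, T = {1}, C = ∅; then 1 ∈ T but 1 ∉ (C ∖ Y) ∩ (T ∪ Y).

Only the reverse inclusion holds.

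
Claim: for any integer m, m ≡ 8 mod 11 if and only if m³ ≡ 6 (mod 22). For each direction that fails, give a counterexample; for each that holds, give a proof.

Only the converse holds.

(→) This fails: take m = 19. Then 19 ≡ 8 (mod 11), but 19³ = 6859 ≡ 17 (mod 22), not 6.

(←) Conversely, the residues r modulo 22 with r³ ≡ 6 (mod 22) are exactly {8}, and each is ≡ 8 (mod 11).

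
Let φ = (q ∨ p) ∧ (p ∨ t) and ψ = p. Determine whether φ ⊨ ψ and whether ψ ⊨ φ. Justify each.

Only the converse holds.

Converse. Assume the antecedent. If t is true, the antecedent forces (t = T, q = F, p = T) or (t = T, q = T, p = T), and (q ∨ p) ∧ (p ∨ t) holds there. If t is false, the antecedent forces (t = F, q = F, p = T) or (t = F, q = T, p = T), and (q ∨ p) ∧ (p ∨ t) holds there. Either way (q ∨ p) ∧ (p ∨ t) holds.

Forward direction. This fails. Under t = T, q = T, p = F, the left side is true but the right side is false.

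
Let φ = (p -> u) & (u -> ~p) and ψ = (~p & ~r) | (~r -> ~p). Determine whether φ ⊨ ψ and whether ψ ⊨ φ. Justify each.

(←) This fails. Under p = T, u = F, r = T, the left side is false but the right side is true.

(→) Assume the antecedent. If p is true, the antecedent cannot hold. If p is false, (~p & ~r) | (~r -> ~p) reduces to true regardless of the other variables. Either way (~p & ~r) | (~r -> ~p) holds.

Not equivalent: only (⇒) holds.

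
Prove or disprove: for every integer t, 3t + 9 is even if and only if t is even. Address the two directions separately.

Both directions fail.

(→) This fails: t = 3 gives 3t + 9 = 18, which is even, but 3 is odd, not even.

(←) This also fails: t = 2 is even, but 3t + 9 = 15 is odd, not even.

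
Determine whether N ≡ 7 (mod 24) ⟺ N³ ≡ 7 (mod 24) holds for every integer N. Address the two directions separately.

Forward direction. Suppose N ≡ 7 (mod 24). Write N = 24j + 7. Then (24j + 7)³ = 13824j³ + 12096j² + 3528j + 343 = 24(576j³ + 504j² + 147j + 14) + 7, so N³ ≡ 7 (mod 24).

Converse. Suppose N³ ≡ 7 (mod 24). The only residue r in {0, …, 23} with r³ ≡ 7 (mod 24) is r = 7, so N ≡ 7 (mod 24).

Equivalent; both directions hold.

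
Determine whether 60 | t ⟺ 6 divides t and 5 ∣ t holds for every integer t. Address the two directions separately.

Only the forward direction holds.

(→) If 60 ∣ t, write t = 60q. Since 60 = 10·6, t = 6·(10q), so 6 ∣ t; and since 60 = 12·5, t = 5·(12q), so 5 ∣ t.

(←) This fails: take t = 30. Both 6 ∣ 30 and 5 ∣ 30, yet 30 is not a multiple of 60 (since 30 = 0·60 + 30), so 60 ∤ 30.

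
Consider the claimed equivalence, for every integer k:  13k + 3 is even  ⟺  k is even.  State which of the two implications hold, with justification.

(⇒) This fails: k = 5 gives 13k + 3 = 68, which is even, but 5 is odd, not even.

(⇐) This also fails: k = 0 is even, but 13k + 3 = 3 is odd, not even.

Both directions fail.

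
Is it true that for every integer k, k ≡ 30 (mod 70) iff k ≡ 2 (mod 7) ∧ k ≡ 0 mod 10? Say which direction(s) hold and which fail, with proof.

The biconditional holds.

(→) Suppose k ≡ 30 (mod 70); write k = 70j + 30. Since 7 ∣ 70, reducing mod 7 gives k ≡ 30 ≡ 2 (mod 7); since 10 ∣ 70, reducing mod 10 gives k ≡ 30 ≡ 0 (mod 10).

(←) Conversely, if k ≡ 2 (mod 7) and k ≡ 0 (mod 10), then by the Chinese remainder theorem k ≡ 30 (mod 70). This is exactly k ≡ 30 (mod 70).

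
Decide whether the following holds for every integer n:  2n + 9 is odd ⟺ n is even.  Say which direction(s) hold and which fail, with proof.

The forward direction fails; the converse holds.

[⇒] This fails: take n = 1. Then 2n + 9 = 11, which is odd, yet n = 1 is odd, not even.

[⇐] Suppose n is even. Since 2 is even, 2n is even for every n, so 2n + 9 has the same parity as 9, which is odd. Hence 2n + 9 is odd.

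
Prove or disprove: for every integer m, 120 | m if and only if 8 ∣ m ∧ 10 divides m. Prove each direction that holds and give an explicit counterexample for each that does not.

Not equivalent: only (⇒) holds.

(←) This fails: take m = 40. Both 8 ∣ 40 and 10 ∣ 40, yet 40 is not a multiple of 120 (since 40 = 0·120 + 40), so 120 ∤ 40.

(→) If 120 ∣ m, write m = 120q. Since 120 = 15·8, m = 8·(15q), so 8 ∣ m; and since 120 = 12·10, m = 10·(12q), so 10 ∣ m.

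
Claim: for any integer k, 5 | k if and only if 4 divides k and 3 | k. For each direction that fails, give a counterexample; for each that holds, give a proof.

(→) This fails: take k = 5. Certainly 5 ∣ 5, but 4 ∤ 5.

(←) This fails: take k = 12. Both 4 ∣ 12 and 3 ∣ 12, yet 12 is not a multiple of 5 (since 12 = 2·5 + 2), so 5 ∤ 12.

Both directions fail.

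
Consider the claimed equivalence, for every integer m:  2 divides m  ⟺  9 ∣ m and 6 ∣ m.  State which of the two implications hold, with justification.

Only the reverse direction holds.

(→) This fails: take m = 2. Certainly 2 ∣ 2, but 9 ∤ 2.

(←) Suppose 9 ∣ m and 6 ∣ m. Any common multiple of 9 and 6 is a multiple of their lcm; here lcm(9, 6) = 9·6/gcd(9, 6) = 54/3 = 18, so 18 ∣ m. Since 2 ∣ 18, it follows that 2 ∣ m.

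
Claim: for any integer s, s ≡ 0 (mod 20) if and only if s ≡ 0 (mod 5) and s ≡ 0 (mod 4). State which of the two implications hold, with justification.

Both directions hold.

(⟹) Suppose s ≡ 0 (mod 20); write s = 20j + 0. Since 5 ∣ 20, reducing mod 5 gives s ≡ 0 (mod 5); since 4 ∣ 20, reducing mod 4 gives s ≡ 0 (mod 4).

(⟸) Conversely, if s ≡ 0 (mod 5) and s ≡ 0 (mod 4), then by the Chinese remainder theorem s ≡ 0 (mod 20). This is exactly s ≡ 0 (mod 20).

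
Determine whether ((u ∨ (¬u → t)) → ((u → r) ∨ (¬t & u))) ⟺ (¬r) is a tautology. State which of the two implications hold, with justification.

Both directions fail.

(⇒) This fails. Under t = F, r = T, u = F, the left side is true but the right side is false.

(⇐) This fails. Under t = T, r = F, u = T, the left side is false but the right side is true.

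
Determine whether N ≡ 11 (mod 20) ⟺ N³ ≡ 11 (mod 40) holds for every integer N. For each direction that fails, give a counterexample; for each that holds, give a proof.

Only the reverse direction holds.

(⇒) This fails: take N = 31. Then 31 ≡ 11 (mod 20), but 31³ = 29791 ≡ 31 (mod 40), not 11.

(⇐) Conversely, the residues r modulo 40 with r³ ≡ 11 (mod 40) are exactly {11}, and each is ≡ 11 (mod 20).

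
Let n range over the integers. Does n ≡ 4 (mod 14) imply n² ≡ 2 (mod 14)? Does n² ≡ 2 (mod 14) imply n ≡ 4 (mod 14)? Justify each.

The forward direction holds; the converse fails.

[⇐] This fails: take n = 10. Then 10² = 100 ≡ 2 (mod 14), yet 10 ≡ 10 (mod 14), not 4.

[⇒] Suppose n ≡ 4 (mod 14). Write n = 14j + 4. Then (14j + 4)² = 196j² + 112j + 16 = 14(14j² + 8j + 1) + 2, so n² ≡ 2 (mod 14).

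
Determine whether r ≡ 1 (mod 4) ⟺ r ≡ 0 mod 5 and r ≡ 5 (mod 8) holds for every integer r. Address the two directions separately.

[⇐] If r ≡ 0 (mod 5) and r ≡ 5 (mod 8), then by the Chinese remainder theorem r ≡ 5 (mod 40). Since 5 ≡ 1 (mod 4) and 4 ∣ 40, we get r ≡ 1 (mod 4).

[⇒] This fails: r = 1 gives 1 ≡ 1 (mod 4) but 1 ≡ 1 (mod 5), so the conjunction on the right does not hold.

Only the reverse direction holds.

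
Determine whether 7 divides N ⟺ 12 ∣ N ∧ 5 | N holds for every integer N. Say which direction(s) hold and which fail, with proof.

Both directions fail.

[⇒] This fails: take N = 7. Certainly 7 ∣ 7, but 12 ∤ 7.

[⇐] This fails: take N = 60. Both 12 ∣ 60 and 5 ∣ 60, yet 60 is not a multiple of 7 (since 60 = 8·7 + 4), so 7 ∤ 60.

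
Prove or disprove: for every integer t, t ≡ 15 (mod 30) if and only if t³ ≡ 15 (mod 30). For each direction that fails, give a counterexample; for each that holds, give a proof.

Equivalent; both directions hold.

Forward direction. Suppose t ≡ 15 (mod 30). Write t = 30j + 15. Then (30j + 15)³ = 27000j³ + 40500j² + 20250j + 3375 = 30(900j³ + 1350j² + 675j + 112) + 15, so t³ ≡ 15 (mod 30).

Converse. Suppose t³ ≡ 15 (mod 30). The only residue r in {0, …, 29} with r³ ≡ 15 (mod 30) is r = 15, so t ≡ 15 (mod 30).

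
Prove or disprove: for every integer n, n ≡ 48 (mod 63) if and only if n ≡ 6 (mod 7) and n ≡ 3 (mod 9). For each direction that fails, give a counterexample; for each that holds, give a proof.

(⇒) Suppose n ≡ 48 (mod 63); write n = 63j + 48. Since 7 ∣ 63, reducing mod 7 gives n ≡ 48 ≡ 6 (mod 7); since 9 ∣ 63, reducing mod 9 gives n ≡ 48 ≡ 3 (mod 9).

(⇐) Conversely, if n ≡ 6 (mod 7) and n ≡ 3 (mod 9), then by the Chinese remainder theorem n ≡ 48 (mod 63). This is exactly n ≡ 48 (mod 63).

Both implications hold.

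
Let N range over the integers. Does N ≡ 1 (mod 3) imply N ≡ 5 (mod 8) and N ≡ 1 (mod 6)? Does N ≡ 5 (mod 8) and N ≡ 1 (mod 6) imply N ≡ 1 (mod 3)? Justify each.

The forward direction fails; the converse holds.

(⇒) This fails: N = 1 gives 1 ≡ 1 (mod 3) but 1 ≡ 1 (mod 8), so the conjunction on the right does not hold.

(⇐) Conversely, if N ≡ 5 (mod 8) and N ≡ 1 (mod 6), then by the Chinese remainder theorem N ≡ 13 (mod 24). Since 13 ≡ 1 (mod 3) and 3 ∣ 24, we get N ≡ 1 (mod 3).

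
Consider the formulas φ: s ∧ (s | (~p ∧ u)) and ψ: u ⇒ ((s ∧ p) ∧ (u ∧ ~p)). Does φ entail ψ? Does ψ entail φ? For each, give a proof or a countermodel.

[⇒] This fails. Under s = T, p = F, u = T, the left side is true but the right side is false.

[⇐] This fails. Under s = F, p = F, u = F, the left side is false but the right side is true.

(⇒) fails and (⇐) fails.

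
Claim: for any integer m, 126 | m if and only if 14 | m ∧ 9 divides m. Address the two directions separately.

(⇒) If 126 ∣ m, write m = 126q. Since 126 = 9·14, m = 14·(9q), so 14 ∣ m; and since 126 = 14·9, m = 9·(14q), so 9 ∣ m.

(⇐) Suppose 14 ∣ m and 9 ∣ m. Any common multiple of 14 and 9 is a multiple of their lcm; here gcd(14, 9) = 1, so lcm(14, 9) = 14·9 = 126, so 126 ∣ m.

The biconditional holds.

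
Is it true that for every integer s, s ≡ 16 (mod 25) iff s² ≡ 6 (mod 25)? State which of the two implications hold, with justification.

(⟹) Suppose s ≡ 16 (mod 25). Write s = 25j + 16. Then (25j + 16)² = 625j² + 800j + 256 = 25(25j² + 32j + 10) + 6, so s² ≡ 6 (mod 25).

(⟸) This fails: take s = 9. Then 9² = 81 ≡ 6 (mod 25), yet 9 ≡ 9 (mod 25), not 16.

The forward direction holds; the converse fails.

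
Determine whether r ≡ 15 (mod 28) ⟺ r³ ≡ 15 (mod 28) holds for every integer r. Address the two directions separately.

(⇒) holds; (⇐) fails.

(→) Suppose r ≡ 15 (mod 28). Write r = 28j + 15. Then (28j + 15)³ = 21952j³ + 35280j² + 18900j + 3375 = 28(784j³ + 1260j² + 675j + 120) + 15, so r³ ≡ 15 (mod 28).

(←) This fails: take r = 11. Then 11³ = 1331 ≡ 15 (mod 28), yet 11 ≡ 11 (mod 28), not 15.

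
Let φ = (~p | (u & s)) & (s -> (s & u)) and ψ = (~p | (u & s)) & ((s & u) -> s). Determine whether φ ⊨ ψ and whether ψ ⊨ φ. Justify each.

Not equivalent: only (⇒) holds.

(⟸) This fails. Under u = F, p = F, s = T, the left side is false but the right side is true.

(⟹) Assume the antecedent. If p is true, the antecedent forces (u = T, p = T, s = T), and the consequent holds there. If p is false, the consequent reduces to true regardless of the other variables. Either way the consequent holds.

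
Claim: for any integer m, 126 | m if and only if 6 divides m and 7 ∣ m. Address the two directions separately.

(⇒) holds; (⇐) fails.

(⇒) If 126 ∣ m, write m = 126q. Since 126 = 21·6, m = 6·(21q), so 6 ∣ m; and since 126 = 18·7, m = 7·(18q), so 7 ∣ m.

(⇐) This fails: take m = 42. Both 6 ∣ 42 and 7 ∣ 42, yet 42 is not a multiple of 126 (since 42 = 0·126 + 42), so 126 ∤ 42.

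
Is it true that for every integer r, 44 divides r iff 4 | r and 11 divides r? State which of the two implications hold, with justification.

Equivalent; both directions hold.

Forward direction. If 44 ∣ r, write r = 44q. Since 44 = 11·4, r = 4·(11q), so 4 ∣ r; and since 44 = 4·11, r = 11·(4q), so 11 ∣ r.

Converse. Suppose 4 ∣ r and 11 ∣ r. Any common multiple of 4 and 11 is a multiple of their lcm; here gcd(4, 11) = 1, so lcm(4, 11) = 4·11 = 44, so 44 ∣ r.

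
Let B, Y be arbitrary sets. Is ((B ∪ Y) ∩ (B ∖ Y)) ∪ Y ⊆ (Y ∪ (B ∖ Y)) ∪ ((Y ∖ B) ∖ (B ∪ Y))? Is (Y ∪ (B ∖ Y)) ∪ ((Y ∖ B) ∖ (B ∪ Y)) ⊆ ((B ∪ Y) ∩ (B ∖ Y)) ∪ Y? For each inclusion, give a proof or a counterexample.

(⟸) Let x ∈ (Y ∪ (B ∖ Y)) ∪ ((Y ∖ B) ∖ (B ∪ Y)). Then either x ∈ B and x ∉ Y; or x ∈ Y and x ∉ B; or x ∈ B ∩ Y. In each case x ∈ ((B ∪ Y) ∩ (B ∖ Y)) ∪ Y, so (Y ∪ (B ∖ Y)) ∪ ((Y ∖ B) ∖ (B ∪ Y)) ⊆ ((B ∪ Y) ∩ (B ∖ Y)) ∪ Y.

(⟹) Let x ∈ ((B ∪ Y) ∩ (B ∖ Y)) ∪ Y. Then either x ∈ B and x ∉ Y; or x ∈ Y and x ∉ B; or x ∈ B ∩ Y. In each case x ∈ (Y ∪ (B ∖ Y)) ∪ ((Y ∖ B) ∖ (B ∪ Y)), so ((B ∪ Y) ∩ (B ∖ Y)) ∪ Y ⊆ (Y ∪ (B ∖ Y)) ∪ ((Y ∖ B) ∖ (B ∪ Y)).

Both inclusions hold; the sets are equal.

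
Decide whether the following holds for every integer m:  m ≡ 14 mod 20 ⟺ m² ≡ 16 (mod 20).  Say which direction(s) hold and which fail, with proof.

Only the forward direction holds.

[⇒] Suppose m ≡ 14 mod 20. Write m = 20j + 14. Then (20j + 14)² = 400j² + 560j + 196 = 20(20j² + 28j + 9) + 16, so m² ≡ 16 (mod 20).

[⇐] This fails: take m = 4. Then 4² = 16 ≡ 16 (mod 20), yet 4 ≡ 4 (mod 20), not 14.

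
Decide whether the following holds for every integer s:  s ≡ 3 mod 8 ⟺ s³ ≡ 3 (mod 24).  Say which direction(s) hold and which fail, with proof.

(⇐) The residues r modulo 24 with r³ ≡ 3 (mod 24) are exactly {3}, and each is ≡ 3 (mod 8).

(⇒) This fails: take s = 11. Then 11 ≡ 3 (mod 8), but 11³ = 1331 ≡ 11 (mod 24), not 3.

Only the reverse direction holds.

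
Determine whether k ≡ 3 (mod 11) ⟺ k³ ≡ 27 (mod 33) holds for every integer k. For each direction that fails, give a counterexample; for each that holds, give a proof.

(⇒) fails; (⇐) holds.

(⟹) This fails: take k = 14. Then 14 ≡ 3 (mod 11), but 14³ = 2744 ≡ 5 (mod 33), not 27.

(⟸) Conversely, the residues r modulo 33 with r³ ≡ 27 (mod 33) are exactly {3}, and each is ≡ 3 (mod 11).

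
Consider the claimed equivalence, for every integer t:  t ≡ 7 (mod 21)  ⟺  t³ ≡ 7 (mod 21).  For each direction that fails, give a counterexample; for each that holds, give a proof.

Both directions hold; the statement is true.

(→) Suppose t ≡ 7 (mod 21). Write t = 21j + 7. Then (21j + 7)³ = 9261j³ + 9261j² + 3087j + 343 = 21(441j³ + 441j² + 147j + 16) + 7, so t³ ≡ 7 (mod 21).

(←) Conversely, suppose t³ ≡ 7 (mod 21). The only residue r in {0, …, 20} with r³ ≡ 7 (mod 21) is r = 7, so t ≡ 7 (mod 21).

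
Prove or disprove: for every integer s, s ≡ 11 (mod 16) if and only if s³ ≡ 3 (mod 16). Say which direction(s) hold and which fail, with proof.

Both directions hold; the statement is true.

[⇐] Suppose s³ ≡ 3 (mod 16). The only residue r in {0, …, 15} with r³ ≡ 3 (mod 16) is r = 11, so s ≡ 11 (mod 16).

[⇒] Suppose s ≡ 11 (mod 16). Write s = 16j + 11. Then (16j + 11)³ = 4096j³ + 8448j² + 5808j + 1331 = 16(256j³ + 528j² + 363j + 83) + 3, so s³ ≡ 3 (mod 16).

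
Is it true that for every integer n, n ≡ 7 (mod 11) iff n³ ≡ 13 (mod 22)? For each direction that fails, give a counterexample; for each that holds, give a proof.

Only the reverse direction holds.

(→) This fails: take n = 18. Then 18 ≡ 7 (mod 11), but 18³ = 5832 ≡ 2 (mod 22), not 13.

(←) Conversely, the residues r modulo 22 with r³ ≡ 13 (mod 22) are exactly {7}, and each is ≡ 7 (mod 11).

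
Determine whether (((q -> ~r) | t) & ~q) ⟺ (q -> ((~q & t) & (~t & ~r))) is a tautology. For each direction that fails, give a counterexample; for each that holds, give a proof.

(⇒) Assume the antecedent. If q is true, the antecedent cannot hold. If q is false, q -> ((~q & t) & (~t & ~r)) reduces to true regardless of the other variables. Either way q -> ((~q & t) & (~t & ~r)) holds.

(⇐) Assume the antecedent. If q is true, the antecedent cannot hold. If q is false, ((q -> ~r) | t) & ~q reduces to true regardless of the other variables. Either way ((q -> ~r) | t) & ~q holds.

Both directions hold.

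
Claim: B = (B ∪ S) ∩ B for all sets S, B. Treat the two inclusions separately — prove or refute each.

Both inclusions hold.

(⊆) Let x ∈ B. Then either x ∈ B and x ∉ S; or x ∈ S ∩ B. In each case x ∈ (B ∪ S) ∩ B, so B ⊆ (B ∪ S) ∩ B.

(⊇) Let x ∈ (B ∪ S) ∩ B. Then either x ∈ B and x ∉ S; or x ∈ S ∩ B. In each case x ∈ B, so (B ∪ S) ∩ B ⊆ B.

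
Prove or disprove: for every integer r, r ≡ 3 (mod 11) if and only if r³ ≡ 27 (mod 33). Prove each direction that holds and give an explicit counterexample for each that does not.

The forward direction fails; the converse holds.

[⇒] This fails: take r = 14. Then 14 ≡ 3 (mod 11), but 14³ = 2744 ≡ 5 (mod 33), not 27.

[⇐] Conversely, the residues r modulo 33 with r³ ≡ 27 (mod 33) are exactly {3}, and each is ≡ 3 (mod 11).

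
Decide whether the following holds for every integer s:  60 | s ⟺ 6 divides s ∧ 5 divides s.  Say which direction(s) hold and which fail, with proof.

The forward direction holds; the converse fails.

[⇒] If 60 ∣ s, write s = 60q. Since 60 = 10·6, s = 6·(10q), so 6 ∣ s; and since 60 = 12·5, s = 5·(12q), so 5 ∣ s.

[⇐] This fails: take s = 30. Both 6 ∣ 30 and 5 ∣ 30, yet 30 is not a multiple of 60 (since 30 = 0·60 + 30), so 60 ∤ 30.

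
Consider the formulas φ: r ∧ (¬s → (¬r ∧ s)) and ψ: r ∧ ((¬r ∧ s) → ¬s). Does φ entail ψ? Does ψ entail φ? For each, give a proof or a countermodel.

(⇒) holds; (⇐) fails.

(⟹) Assume the antecedent. If s is true, the antecedent forces (s = T, r = T), and r ∧ ((¬r ∧ s) → ¬s) holds there. If s is false, the antecedent cannot hold. Either way r ∧ ((¬r ∧ s) → ¬s) holds.

(⟸) This fails. Under s = F, r = T, the left side is false but the right side is true.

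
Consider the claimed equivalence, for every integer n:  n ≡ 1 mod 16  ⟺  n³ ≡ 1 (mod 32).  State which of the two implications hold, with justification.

Only the reverse direction holds.

(⇒) This fails: take n = 17. Then 17 ≡ 1 (mod 16), but 17³ = 4913 ≡ 17 (mod 32), not 1.

(⇐) Conversely, the residues r modulo 32 with r³ ≡ 1 (mod 32) are exactly {1}, and each is ≡ 1 (mod 16).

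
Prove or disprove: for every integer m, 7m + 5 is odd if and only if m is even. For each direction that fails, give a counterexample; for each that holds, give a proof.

Converse. Suppose m is even; write m = 2j. Then 7m + 5 = 7·(2j) + 5 = 2·7j + 5, which is odd.

Forward direction. Suppose 7m + 5 is odd. Since 7 is odd, 7m and m have the same parity, so 7m + 5 ≡ m + 5 (mod 2). As 5 is odd, 7m + 5 is odd exactly when m is even. Thus m is even.

Both implications hold.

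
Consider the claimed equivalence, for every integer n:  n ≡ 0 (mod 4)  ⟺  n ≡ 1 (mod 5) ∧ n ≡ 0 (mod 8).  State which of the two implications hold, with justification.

[⇒] This fails: n = 0 gives 0 ≡ 0 (mod 4) but 0 ≡ 0 (mod 5), so the conjunction on the right does not hold.

[⇐] Conversely, if n ≡ 1 (mod 5) and n ≡ 0 (mod 8), then by the Chinese remainder theorem n ≡ 16 (mod 40). Since 16 ≡ 0 (mod 4) and 4 ∣ 40, we get n ≡ 0 (mod 4).

Only the reverse direction holds.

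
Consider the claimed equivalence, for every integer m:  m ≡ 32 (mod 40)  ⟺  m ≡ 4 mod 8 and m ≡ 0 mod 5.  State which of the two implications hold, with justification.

(→) This fails: m = 32 gives 32 ≡ 32 (mod 40) but 32 ≡ 0 (mod 8), so the conjunction on the right does not hold.

(←) This fails: m = 20 satisfies both congruences on the right (20 ≡ 4 mod 8 and 20 ≡ 0 mod 5) yet 20 ≡ 20 (mod 40), not 32.

Both directions fail.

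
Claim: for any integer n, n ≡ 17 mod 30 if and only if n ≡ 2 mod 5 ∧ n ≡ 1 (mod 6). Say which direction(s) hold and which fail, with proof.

Both directions fail.

(⇒) This fails: n = 17 gives 17 ≡ 17 (mod 30) but 17 ≡ 5 (mod 6), so the conjunction on the right does not hold.

(⇐) This fails: n = 7 satisfies both congruences on the right (7 ≡ 2 mod 5 and 7 ≡ 1 mod 6) yet 7 ≡ 7 (mod 30), not 17.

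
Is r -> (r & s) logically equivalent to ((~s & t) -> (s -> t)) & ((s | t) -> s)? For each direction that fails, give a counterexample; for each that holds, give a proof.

Both directions fail.

(⟹) This fails. Under t = T, r = F, s = F, the left side is true but the right side is false.

(⟸) This fails. Under t = F, r = T, s = F, the left side is false but the right side is true.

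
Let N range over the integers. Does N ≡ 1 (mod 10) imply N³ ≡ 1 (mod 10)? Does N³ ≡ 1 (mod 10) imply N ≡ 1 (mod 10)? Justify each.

Both implications hold.

(⟹) Suppose N ≡ 1 (mod 10). Write N = 10j + 1. Then (10j + 1)³ = 1000j³ + 300j² + 30j + 1 = 10(100j³ + 30j² + 3j) + 1, so N³ ≡ 1 (mod 10).

(⟸) Conversely, suppose N³ ≡ 1 (mod 10). The only residue r in {0, …, 9} with r³ ≡ 1 (mod 10) is r = 1, so N ≡ 1 (mod 10).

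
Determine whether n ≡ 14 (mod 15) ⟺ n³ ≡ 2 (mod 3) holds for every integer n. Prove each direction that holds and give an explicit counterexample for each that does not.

[⇐] This fails: take n = 2. Then 2³ = 8 ≡ 2 (mod 3), yet 2 ≡ 2 (mod 15), not 14.

[⇒] Suppose n ≡ 14 (mod 15). Then n³ ≡ 14³ = 2744 (mod 15), and since 3 ∣ 15, also n³ ≡ 2 (mod 3).

Only the forward implication holds.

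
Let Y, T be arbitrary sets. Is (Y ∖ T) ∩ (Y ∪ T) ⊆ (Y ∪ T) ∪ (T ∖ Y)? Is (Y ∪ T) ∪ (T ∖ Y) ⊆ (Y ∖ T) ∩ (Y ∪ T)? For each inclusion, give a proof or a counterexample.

Reverse inclusion. This inclusion fails. Take Y = ∅, T = {1}; then 1 ∈ (Y ∪ T) ∪ (T ∖ Y) but 1 ∉ (Y ∖ T) ∩ (Y ∪ T).

Forward inclusion. Let x ∈ (Y ∖ T) ∩ (Y ∪ T). Then x ∈ Y and x ∉ T, from which x ∈ (Y ∪ T) ∪ (T ∖ Y).

Only the forward inclusion holds.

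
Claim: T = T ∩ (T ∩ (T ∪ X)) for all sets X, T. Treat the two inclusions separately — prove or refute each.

The two sets are equal.

(⊆) Let x ∈ T. Then either x ∈ T and x ∉ X; or x ∈ X ∩ T. In each case x ∈ T ∩ (T ∩ (T ∪ X)), so T ⊆ T ∩ (T ∩ (T ∪ X)).

(⊇) Let x ∈ T ∩ (T ∩ (T ∪ X)). Then either x ∈ T and x ∉ X; or x ∈ X ∩ T. In each case x ∈ T, so T ∩ (T ∩ (T ∪ X)) ⊆ T.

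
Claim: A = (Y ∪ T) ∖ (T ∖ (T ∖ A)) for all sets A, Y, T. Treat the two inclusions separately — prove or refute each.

Both inclusions fail.

(⟹) This inclusion fails. Take A = {1}, Y = ∅, T = ∅; then 1 ∈ A but 1 ∉ (Y ∪ T) ∖ (T ∖ (T ∖ A)).

(⟸) This inclusion fails. Take A = ∅, Y = {1}, T = ∅; then 1 ∈ (Y ∪ T) ∖ (T ∖ (T ∖ A)) but 1 ∉ A.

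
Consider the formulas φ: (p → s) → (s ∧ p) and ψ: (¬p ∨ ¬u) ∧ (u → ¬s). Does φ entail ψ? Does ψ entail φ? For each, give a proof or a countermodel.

Neither implication holds.

(⇒) This fails. Under s = F, p = T, u = T, the left side is true but the right side is false.

(⇐) This fails. Under s = F, p = F, u = F, the left side is false but the right side is true.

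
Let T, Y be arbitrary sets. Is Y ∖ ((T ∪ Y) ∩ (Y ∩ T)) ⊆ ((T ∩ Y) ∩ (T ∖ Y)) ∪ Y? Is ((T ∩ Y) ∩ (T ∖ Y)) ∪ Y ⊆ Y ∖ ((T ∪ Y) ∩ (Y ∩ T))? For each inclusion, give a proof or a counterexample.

(⟹) Let x ∈ Y ∖ ((T ∪ Y) ∩ (Y ∩ T)). Then x ∈ Y and x ∉ T, from which x ∈ ((T ∩ Y) ∩ (T ∖ Y)) ∪ Y.

(⟸) This inclusion fails. Take T = {1}, Y = {1}; then 1 ∈ ((T ∩ Y) ∩ (T ∖ Y)) ∪ Y but 1 ∉ Y ∖ ((T ∪ Y) ∩ (Y ∩ T)).

Only the forward inclusion holds.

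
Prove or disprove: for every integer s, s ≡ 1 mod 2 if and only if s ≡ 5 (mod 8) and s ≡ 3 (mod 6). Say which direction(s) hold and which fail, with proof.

Only the converse holds.

(⇐) If s ≡ 5 (mod 8) and s ≡ 3 (mod 6), then by the Chinese remainder theorem s ≡ 21 (mod 24). Since 21 ≡ 1 (mod 2) and 2 ∣ 24, we get s ≡ 1 (mod 2).

(⇒) This fails: s = 1 gives 1 ≡ 1 (mod 2) but 1 ≡ 1 (mod 8), so the conjunction on the right does not hold.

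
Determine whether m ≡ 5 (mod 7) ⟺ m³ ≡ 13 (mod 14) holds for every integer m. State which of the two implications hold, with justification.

Both directions fail.

(⟹) This fails: take m = 12. Then 12 ≡ 5 (mod 7), but 12³ = 1728 ≡ 6 (mod 14), not 13.

(⟸) This fails: take m = 3. Then 3³ = 27 ≡ 13 (mod 14), yet 3 ≡ 3 (mod 7), not 5.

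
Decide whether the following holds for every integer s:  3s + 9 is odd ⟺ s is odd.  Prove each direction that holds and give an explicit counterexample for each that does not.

(⇒) This fails: s = 4 gives 3s + 9 = 21, which is odd, but 4 is even, not odd.

(⇐) This also fails: s = 3 is odd, but 3s + 9 = 18 is even, not odd.

Neither direction holds.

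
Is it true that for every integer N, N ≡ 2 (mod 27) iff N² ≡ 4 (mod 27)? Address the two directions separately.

[⇐] This fails: take N = 25. Then 25² = 625 ≡ 4 (mod 27), yet 25 ≡ 25 (mod 27), not 2.

[⇒] Suppose N ≡ 2 (mod 27). Write N = 27j + 2. Then (27j + 2)² = 729j² + 108j + 4 = 27(27j² + 4j) + 4, so N² ≡ 4 (mod 27).

The forward direction holds; the converse fails.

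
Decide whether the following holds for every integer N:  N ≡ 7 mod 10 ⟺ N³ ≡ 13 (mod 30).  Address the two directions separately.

Only the converse holds.

Forward direction. This fails: take N = 17. Then 17 ≡ 7 (mod 10), but 17³ = 4913 ≡ 23 (mod 30), not 13.

Converse. The residues r modulo 30 with r³ ≡ 13 (mod 30) are exactly {7}, and each is ≡ 7 (mod 10).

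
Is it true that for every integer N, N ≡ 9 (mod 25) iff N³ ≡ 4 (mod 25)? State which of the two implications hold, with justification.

Equivalent; both directions hold.

Forward direction. Suppose N ≡ 9 (mod 25). Write N = 25j + 9. Then (25j + 9)³ = 15625j³ + 16875j² + 6075j + 729 = 25(625j³ + 675j² + 243j + 29) + 4, so N³ ≡ 4 (mod 25).

Converse. Suppose N³ ≡ 4 (mod 25). The only residue r in {0, …, 24} with r³ ≡ 4 (mod 25) is r = 9, so N ≡ 9 (mod 25).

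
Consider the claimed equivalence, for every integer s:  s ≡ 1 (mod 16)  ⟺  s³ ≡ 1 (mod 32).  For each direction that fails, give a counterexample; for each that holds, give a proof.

Not equivalent: only (⇐) holds.

Forward direction. This fails: take s = 17. Then 17 ≡ 1 (mod 16), but 17³ = 4913 ≡ 17 (mod 32), not 1.

Converse. The residues r modulo 32 with r³ ≡ 1 (mod 32) are exactly {1}, and each is ≡ 1 (mod 16).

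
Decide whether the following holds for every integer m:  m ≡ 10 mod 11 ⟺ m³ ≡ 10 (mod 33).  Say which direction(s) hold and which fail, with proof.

(→) This fails: take m = 21. Then 21 ≡ 10 (mod 11), but 21³ = 9261 ≡ 21 (mod 33), not 10.

(←) Conversely, the residues r modulo 33 with r³ ≡ 10 (mod 33) are exactly {10}, and each is ≡ 10 (mod 11).

Only the converse holds.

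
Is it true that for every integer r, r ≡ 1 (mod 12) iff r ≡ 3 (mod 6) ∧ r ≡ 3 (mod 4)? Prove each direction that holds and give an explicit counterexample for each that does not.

(⇒) fails and (⇐) fails.

Forward direction. This fails: r = 1 gives 1 ≡ 1 (mod 12) but 1 ≡ 1 (mod 6), so the conjunction on the right does not hold.

Converse. This fails: r = 3 satisfies both congruences on the right (3 ≡ 3 mod 6 and 3 ≡ 3 mod 4) yet 3 ≡ 3 (mod 12), not 1.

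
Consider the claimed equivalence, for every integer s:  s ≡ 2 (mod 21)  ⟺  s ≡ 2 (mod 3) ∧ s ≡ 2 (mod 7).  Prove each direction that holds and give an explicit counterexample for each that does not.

Both directions hold.

[⇒] Suppose s ≡ 2 (mod 21); write s = 21j + 2. Since 3 ∣ 21, reducing mod 3 gives s ≡ 2 (mod 3); since 7 ∣ 21, reducing mod 7 gives s ≡ 2 (mod 7).

[⇐] Conversely, if s ≡ 2 (mod 3) and s ≡ 2 (mod 7), then by the Chinese remainder theorem s ≡ 2 (mod 21). This is exactly s ≡ 2 (mod 21).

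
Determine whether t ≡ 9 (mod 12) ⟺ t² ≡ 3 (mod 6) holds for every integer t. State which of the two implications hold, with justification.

(⟹) Suppose t ≡ 9 (mod 12). Then t² ≡ 9² = 81 (mod 12), and since 6 ∣ 12, also t² ≡ 3 (mod 6).

(⟸) This fails: take t = 3. Then 3² = 9 ≡ 3 (mod 6), yet 3 ≡ 3 (mod 12), not 9.

Only the forward implication holds.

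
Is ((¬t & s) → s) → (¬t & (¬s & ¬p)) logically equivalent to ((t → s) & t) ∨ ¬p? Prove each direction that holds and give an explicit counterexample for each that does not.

[⇒] Assume the antecedent. If p is true, the antecedent cannot hold. If p is false, ((t → s) & t) ∨ ¬p reduces to true regardless of the other variables. Either way ((t → s) & t) ∨ ¬p holds.

[⇐] This fails. Under p = F, s = T, t = F, the left side is false but the right side is true.

Not equivalent: only (⇒) holds.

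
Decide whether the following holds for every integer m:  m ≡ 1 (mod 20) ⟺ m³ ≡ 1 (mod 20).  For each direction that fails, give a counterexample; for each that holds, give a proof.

Both directions hold; the statement is true.

[⇒] Suppose m ≡ 1 (mod 20). Write m = 20j + 1. Then (20j + 1)³ = 8000j³ + 1200j² + 60j + 1 = 20(400j³ + 60j² + 3j) + 1, so m³ ≡ 1 (mod 20).

[⇐] Conversely, suppose m³ ≡ 1 (mod 20). The only residue r in {0, …, 19} with r³ ≡ 1 (mod 20) is r = 1, so m ≡ 1 (mod 20).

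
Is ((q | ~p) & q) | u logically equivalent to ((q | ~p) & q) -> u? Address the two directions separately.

Neither implication holds.

Forward direction. This fails. Under q = T, u = F, p = F, the left side is true but the right side is false.

Converse. This fails. Under q = F, u = F, p = F, the left side is false but the right side is true.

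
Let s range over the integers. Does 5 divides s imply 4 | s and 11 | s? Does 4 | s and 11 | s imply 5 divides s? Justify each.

(⇒) fails and (⇐) fails.

Forward direction. This fails: take s = 5. Certainly 5 ∣ 5, but 4 ∤ 5.

Converse. This fails: take s = 44. Both 4 ∣ 44 and 11 ∣ 44, yet 44 is not a multiple of 5 (since 44 = 8·5 + 4), so 5 ∤ 44.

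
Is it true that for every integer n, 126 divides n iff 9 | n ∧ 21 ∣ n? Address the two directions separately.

(⇒) holds; (⇐) fails.

(⟸) This fails: take n = 63. Both 9 ∣ 63 and 21 ∣ 63, yet 63 is not a multiple of 126 (since 63 = 0·126 + 63), so 126 ∤ 63.

(⟹) If 126 ∣ n, write n = 126q. Since 126 = 14·9, n = 9·(14q), so 9 ∣ n; and since 126 = 6·21, n = 21·(6q), so 21 ∣ n.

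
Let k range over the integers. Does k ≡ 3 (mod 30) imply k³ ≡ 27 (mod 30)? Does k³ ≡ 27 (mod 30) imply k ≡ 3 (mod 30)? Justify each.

(⟸) Suppose k³ ≡ 27 (mod 30). The only residue r in {0, …, 29} with r³ ≡ 27 (mod 30) is r = 3, so k ≡ 3 (mod 30).

(⟹) Suppose k ≡ 3 (mod 30). Write k = 30j + 3. Then (30j + 3)³ = 27000j³ + 8100j² + 810j + 27 = 30(900j³ + 270j² + 27j) + 27, so k³ ≡ 27 (mod 30).

Both directions hold.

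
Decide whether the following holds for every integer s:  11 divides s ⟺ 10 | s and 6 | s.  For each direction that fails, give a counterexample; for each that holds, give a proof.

Forward direction. This fails: take s = 11. Certainly 11 ∣ 11, but 10 ∤ 11.

Converse. This fails: take s = 30. Both 10 ∣ 30 and 6 ∣ 30, yet 30 is not a multiple of 11 (since 30 = 2·11 + 8), so 11 ∤ 30.

Neither implication holds.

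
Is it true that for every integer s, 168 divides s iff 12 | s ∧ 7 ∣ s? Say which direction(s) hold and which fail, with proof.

[⇒] If 168 ∣ s, write s = 168q. Since 168 = 14·12, s = 12·(14q), so 12 ∣ s; and since 168 = 24·7, s = 7·(24q), so 7 ∣ s.

[⇐] This fails: take s = 84. Both 12 ∣ 84 and 7 ∣ 84, yet 84 is not a multiple of 168 (since 84 = 0·168 + 84), so 168 ∤ 84.

Not equivalent: only (⇒) holds.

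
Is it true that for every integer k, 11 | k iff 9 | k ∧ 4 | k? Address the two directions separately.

Both directions fail.

[⇒] This fails: take k = 11. Certainly 11 ∣ 11, but 9 ∤ 11.

[⇐] This fails: take k = 36. Both 9 ∣ 36 and 4 ∣ 36, yet 36 is not a multiple of 11 (since 36 = 3·11 + 3), so 11 ∤ 36.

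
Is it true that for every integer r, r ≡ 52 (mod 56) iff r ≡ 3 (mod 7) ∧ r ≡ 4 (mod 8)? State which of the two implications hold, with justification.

The biconditional holds.

Converse. If r ≡ 3 (mod 7) and r ≡ 4 (mod 8), then by the Chinese remainder theorem r ≡ 52 (mod 56). This is exactly r ≡ 52 (mod 56).

Forward direction. Suppose r ≡ 52 (mod 56); write r = 56j + 52. Since 7 ∣ 56, reducing mod 7 gives r ≡ 52 ≡ 3 (mod 7); since 8 ∣ 56, reducing mod 8 gives r ≡ 52 ≡ 4 (mod 8).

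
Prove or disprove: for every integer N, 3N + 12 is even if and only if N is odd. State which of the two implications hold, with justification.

Forward direction. This fails: N = 0 gives 3N + 12 = 12, which is even, but 0 is even, not odd.

Converse. This also fails: N = 1 is odd, but 3N + 12 = 15 is odd, not even.

Neither direction holds.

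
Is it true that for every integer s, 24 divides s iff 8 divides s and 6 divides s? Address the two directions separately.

(⟹) If 24 ∣ s, write s = 24q. Since 24 = 3·8, s = 8·(3q), so 8 ∣ s; and since 24 = 4·6, s = 6·(4q), so 6 ∣ s.

(⟸) Suppose 8 ∣ s and 6 ∣ s. Any common multiple of 8 and 6 is a multiple of their lcm; here lcm(8, 6) = 8·6/gcd(8, 6) = 48/2 = 24, so 24 ∣ s.

Both implications hold.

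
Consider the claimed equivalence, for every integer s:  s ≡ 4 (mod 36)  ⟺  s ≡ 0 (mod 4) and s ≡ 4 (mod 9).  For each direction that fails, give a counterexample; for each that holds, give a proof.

Both directions hold.

[⇒] Suppose s ≡ 4 (mod 36); write s = 36j + 4. Since 4 ∣ 36, reducing mod 4 gives s ≡ 4 ≡ 0 (mod 4); since 9 ∣ 36, reducing mod 9 gives s ≡ 4 (mod 9).

[⇐] Conversely, if s ≡ 0 (mod 4) and s ≡ 4 (mod 9), then by the Chinese remainder theorem s ≡ 4 (mod 36). This is exactly s ≡ 4 (mod 36).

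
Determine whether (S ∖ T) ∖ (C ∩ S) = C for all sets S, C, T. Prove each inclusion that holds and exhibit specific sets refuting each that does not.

(⟹) This inclusion fails. Take S = {1}, C = ∅, T = ∅; then 1 ∈ (S ∖ T) ∖ (C ∩ S) but 1 ∉ C.

(⟸) This inclusion fails. Take S = ∅, C = {1}, T = ∅; then 1 ∈ C but 1 ∉ (S ∖ T) ∖ (C ∩ S).

Both inclusions fail.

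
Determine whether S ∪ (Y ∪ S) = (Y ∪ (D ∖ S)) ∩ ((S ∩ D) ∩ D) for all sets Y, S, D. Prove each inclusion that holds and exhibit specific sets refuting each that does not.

Only the reverse inclusion holds.

(⊇) Let x ∈ (Y ∪ (D ∖ S)) ∩ ((S ∩ D) ∩ D). Then x ∈ Y ∩ S ∩ D, from which x ∈ S ∪ (Y ∪ S).

(⊆) This inclusion fails. Take Y = {1}, S = ∅, D = ∅; then 1 ∈ S ∪ (Y ∪ S) but 1 ∉ (Y ∪ (D ∖ S)) ∩ ((S ∩ D) ∩ D).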